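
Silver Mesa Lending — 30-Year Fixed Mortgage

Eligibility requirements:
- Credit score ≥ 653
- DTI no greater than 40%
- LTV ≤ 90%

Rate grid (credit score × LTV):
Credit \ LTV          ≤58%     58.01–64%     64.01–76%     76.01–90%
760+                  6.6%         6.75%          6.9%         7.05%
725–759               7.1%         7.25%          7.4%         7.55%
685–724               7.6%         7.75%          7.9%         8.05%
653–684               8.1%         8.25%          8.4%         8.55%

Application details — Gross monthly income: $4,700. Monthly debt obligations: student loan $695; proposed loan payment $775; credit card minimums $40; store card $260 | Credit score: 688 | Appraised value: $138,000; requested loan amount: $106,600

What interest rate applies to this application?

Credit score 688 ≥ 653; Total monthly debts = (695 + 775 + 40 + 260) = 1,770. DTI = 1,770/4,700 = 37.7% ≤ 40%
Loan-to-value = 106,600/138,000 = 77.2% — pass (90% max)
Score 688 is in the 685–724 band; LTV 77.2% is in the 76.01–90% band → 8.05%.

8.05%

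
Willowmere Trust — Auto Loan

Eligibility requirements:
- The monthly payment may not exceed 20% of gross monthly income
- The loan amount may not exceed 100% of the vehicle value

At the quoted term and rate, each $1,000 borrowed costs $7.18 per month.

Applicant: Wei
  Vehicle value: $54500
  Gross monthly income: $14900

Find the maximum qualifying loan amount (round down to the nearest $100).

$54,500

Payment cap: 20% × $14,900 = $2,980/month.
At $7.18 per $1,000, that supports 2,980/7.18 × 1,000 ≈ $415,041 → $415,000.
LTV cap: 100% × $54,500 = $54,500 → $54,500.
Binding constraint: loan-to-value.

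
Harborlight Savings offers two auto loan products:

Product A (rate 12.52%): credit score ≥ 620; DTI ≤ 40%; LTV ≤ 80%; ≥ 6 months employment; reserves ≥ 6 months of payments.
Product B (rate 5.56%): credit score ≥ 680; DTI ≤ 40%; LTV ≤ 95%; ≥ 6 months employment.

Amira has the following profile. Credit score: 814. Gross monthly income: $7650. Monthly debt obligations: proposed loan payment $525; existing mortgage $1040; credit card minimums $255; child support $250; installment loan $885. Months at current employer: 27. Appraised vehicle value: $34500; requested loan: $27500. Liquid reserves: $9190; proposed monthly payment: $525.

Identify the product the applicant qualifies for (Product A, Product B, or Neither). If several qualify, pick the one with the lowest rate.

Product B

Total debts = (525 + 1,040 + 255 + 250 + 885) = 2,955; DTI = 2,955/7,650 = 38.6%.
LTV = 27,500/34,500 = 79.7%.
Reserves = 9,190/525 = 17.5 months.
Product A: score 814 ≥ 620; DTI 38.6% ≤ 40%; LTV 79.7% ≤ 80%; employment 27 ≥ 6 mo; reserves 17.5 ≥ 6 mo → qualifies.
Product B: score 814 ≥ 680; DTI 38.6% ≤ 40%; LTV 79.7% ≤ 95%; employment 27 ≥ 6 mo → qualifies.
Qualifying: Product A, Product B. Lowest rate is 5.56% → Product B.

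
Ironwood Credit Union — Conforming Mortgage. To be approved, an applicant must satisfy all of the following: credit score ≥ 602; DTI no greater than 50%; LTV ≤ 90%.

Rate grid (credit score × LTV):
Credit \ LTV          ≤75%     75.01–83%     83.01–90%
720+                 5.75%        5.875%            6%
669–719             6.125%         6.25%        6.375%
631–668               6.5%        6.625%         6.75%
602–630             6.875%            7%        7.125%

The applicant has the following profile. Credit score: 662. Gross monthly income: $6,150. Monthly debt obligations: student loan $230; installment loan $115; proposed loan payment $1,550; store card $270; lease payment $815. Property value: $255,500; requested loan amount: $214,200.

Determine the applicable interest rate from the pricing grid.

6.75%

Credit score 662 ≥ 602; Total monthly debts = (230 + 115 + 1,550 + 270 + 815) = 2,980. DTI = 2,980/6,150 = 48.5% ≤ 50%
Loan-to-value = 214,200/255,500 = 83.8% — pass (90% max)
Row: 662 falls in 631–668. Column: 83.8% falls in 83.01–90%. Rate = 6.75%.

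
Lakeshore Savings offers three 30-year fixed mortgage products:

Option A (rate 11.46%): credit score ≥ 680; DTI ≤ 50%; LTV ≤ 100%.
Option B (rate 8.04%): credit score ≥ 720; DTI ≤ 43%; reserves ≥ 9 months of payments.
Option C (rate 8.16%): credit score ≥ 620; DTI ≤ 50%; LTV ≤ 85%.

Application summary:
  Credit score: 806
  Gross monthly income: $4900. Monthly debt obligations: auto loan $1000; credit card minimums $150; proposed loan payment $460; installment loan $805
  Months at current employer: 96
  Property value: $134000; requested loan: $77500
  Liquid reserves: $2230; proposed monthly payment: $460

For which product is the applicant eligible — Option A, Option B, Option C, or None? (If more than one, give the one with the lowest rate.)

Total debts = (1,000 + 150 + 460 + 805) = 2,415; DTI = 2,415/4,900 = 49.3%.
LTV = 77,500/134,000 = 57.8%.
Reserves = 2,230/460 = 4.8 months.
Option A: score 806 ≥ 680; DTI 49.3% ≤ 50%; LTV 57.8% ≤ 100% → qualifies.
Option B: score 806 ≥ 720; DTI 49.3% > 43%; reserves 4.8 < 9 mo → does not qualify.
Option C: score 806 ≥ 620; DTI 49.3% ≤ 50%; LTV 57.8% ≤ 85% → qualifies.
Qualifying: Option A, Option C. Lowest rate is 8.16% → Option C.

Option C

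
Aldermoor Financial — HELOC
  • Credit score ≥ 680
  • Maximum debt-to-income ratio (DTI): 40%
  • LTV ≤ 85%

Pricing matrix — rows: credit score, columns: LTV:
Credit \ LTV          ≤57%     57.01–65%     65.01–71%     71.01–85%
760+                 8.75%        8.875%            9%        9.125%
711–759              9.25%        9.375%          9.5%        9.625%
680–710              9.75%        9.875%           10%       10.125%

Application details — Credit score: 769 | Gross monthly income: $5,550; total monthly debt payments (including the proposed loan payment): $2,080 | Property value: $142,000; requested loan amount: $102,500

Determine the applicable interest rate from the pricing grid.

Credit score 769 ≥ 680; DTI: 2,080 ÷ 5,550 = 37.5%, within the 40% cap
LTV = 102,500/142,000 = 72.2% ≤ 85%
Score 769 is in the 760+ band; LTV 72.2% is in the 71.01–85% band → 9.125%.

9.125%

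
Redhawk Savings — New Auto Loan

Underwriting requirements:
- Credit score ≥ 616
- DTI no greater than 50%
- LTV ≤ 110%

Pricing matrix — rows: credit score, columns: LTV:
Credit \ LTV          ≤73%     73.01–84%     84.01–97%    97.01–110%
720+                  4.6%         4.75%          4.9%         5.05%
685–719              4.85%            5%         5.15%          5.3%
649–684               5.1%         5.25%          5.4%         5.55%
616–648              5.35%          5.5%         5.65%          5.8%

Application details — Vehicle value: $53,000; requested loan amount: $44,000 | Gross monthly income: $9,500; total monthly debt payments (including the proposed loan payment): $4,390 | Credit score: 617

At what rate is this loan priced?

Credit score 617 ≥ 616; Debt-to-income = 4,390/9,500 = 46.2% — meets 50% limit
LTV = 44,000/53,000 = 83% ≤ 110%
Score 617 is in the 616–648 band; LTV 83% is in the 73.01–84% band → 5.5%.

5.5%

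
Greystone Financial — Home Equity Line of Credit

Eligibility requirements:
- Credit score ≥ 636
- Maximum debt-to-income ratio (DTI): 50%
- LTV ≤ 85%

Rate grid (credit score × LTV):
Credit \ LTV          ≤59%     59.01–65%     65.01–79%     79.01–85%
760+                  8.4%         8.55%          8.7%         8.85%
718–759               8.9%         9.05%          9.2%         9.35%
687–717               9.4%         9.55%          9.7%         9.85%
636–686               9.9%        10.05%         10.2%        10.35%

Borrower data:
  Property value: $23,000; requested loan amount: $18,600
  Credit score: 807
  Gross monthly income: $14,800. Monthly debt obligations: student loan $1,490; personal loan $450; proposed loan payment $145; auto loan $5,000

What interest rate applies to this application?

8.85%

Credit score 807 ≥ 636; Total monthly debts = (1,490 + 450 + 145 + 5,000) = 7,085. DTI = 7,085/14,800 = 47.9% ≤ 50%
LTV = 18,600/23,000 = 80.9% ≤ 85%
Row: 807 falls in 760+. Column: 80.9% falls in 79.01–85%. Rate = 8.85%.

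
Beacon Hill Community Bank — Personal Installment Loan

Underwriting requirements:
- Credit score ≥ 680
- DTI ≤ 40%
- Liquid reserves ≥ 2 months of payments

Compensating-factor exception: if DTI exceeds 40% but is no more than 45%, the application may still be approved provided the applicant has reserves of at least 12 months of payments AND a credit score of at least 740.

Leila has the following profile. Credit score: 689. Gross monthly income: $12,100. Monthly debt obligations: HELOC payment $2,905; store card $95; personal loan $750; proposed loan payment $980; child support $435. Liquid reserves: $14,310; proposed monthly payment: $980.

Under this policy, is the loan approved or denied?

Credit score 689 ≥ 680 (meets base)
Total debts = (2,905 + 95 + 750 + 980 + 435) = 5,165. DTI = 5,165/12,100 = 42.7% > 40% — standard DTI limit exceeded.
Liquid reserves cover 14,310/980 = 14.6 months — ≥ 2 required
42.7% falls in the override range (40%–45%), so the compensating-factor test applies.
Reserves 14.6 ≥ 12 months; credit score 689 < 740.
Override conditions not both satisfied; exception does not apply.

Denied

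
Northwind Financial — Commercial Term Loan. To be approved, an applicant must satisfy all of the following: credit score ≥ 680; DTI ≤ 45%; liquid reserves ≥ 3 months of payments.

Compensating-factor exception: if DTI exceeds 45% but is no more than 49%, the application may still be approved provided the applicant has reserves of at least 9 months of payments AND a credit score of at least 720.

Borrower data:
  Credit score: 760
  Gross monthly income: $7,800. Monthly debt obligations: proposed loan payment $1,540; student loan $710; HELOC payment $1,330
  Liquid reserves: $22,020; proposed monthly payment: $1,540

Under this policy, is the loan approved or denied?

Approved

Credit score 760 ≥ 680 (meets base)
Total debts = (1,540 + 710 + 1,330) = 3,580. DTI: 3,580 ÷ 7,800 = 45.9%, over the 45% base limit.
Reserves: 22,020 ÷ 1,540 = 14.3 months (meets 3-month minimum)
DTI 45.9% is within the 45%–49% exception band; checking compensating factors.
Reserves 14.3 ≥ 9 months; credit score 760 ≥ 720.
Both override conditions satisfied; DTI exception granted.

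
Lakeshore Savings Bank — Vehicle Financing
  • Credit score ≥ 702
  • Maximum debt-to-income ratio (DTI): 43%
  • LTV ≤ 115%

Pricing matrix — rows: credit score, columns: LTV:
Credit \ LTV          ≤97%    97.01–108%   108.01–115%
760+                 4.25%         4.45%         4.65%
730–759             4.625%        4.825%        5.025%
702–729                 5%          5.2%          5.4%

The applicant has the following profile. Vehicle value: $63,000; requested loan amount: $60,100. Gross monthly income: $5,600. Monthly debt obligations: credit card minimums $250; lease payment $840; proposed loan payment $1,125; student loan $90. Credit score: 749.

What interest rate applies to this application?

4.625%

Credit score 749 ≥ 702; Total monthly debts = (250 + 840 + 1,125 + 90) = 2,305. DTI = 2,305/5,600 = 41.2% ≤ 43%
LTV: 60,100 ÷ 63,000 = 95.4%, within 115% cap
Row: 749 falls in 730–759. Column: 95.4% falls in ≤97%. Rate = 4.625%.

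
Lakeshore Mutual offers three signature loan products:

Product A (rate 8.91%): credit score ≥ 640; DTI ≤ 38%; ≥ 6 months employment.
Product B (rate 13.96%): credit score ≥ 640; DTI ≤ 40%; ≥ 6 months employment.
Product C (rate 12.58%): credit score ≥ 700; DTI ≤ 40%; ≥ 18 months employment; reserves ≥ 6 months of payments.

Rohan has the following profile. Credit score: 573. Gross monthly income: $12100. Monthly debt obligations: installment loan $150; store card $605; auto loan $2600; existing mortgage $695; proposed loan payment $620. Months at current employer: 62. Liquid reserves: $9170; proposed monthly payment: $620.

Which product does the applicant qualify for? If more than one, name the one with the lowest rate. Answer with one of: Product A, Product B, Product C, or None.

Total debts = (150 + 605 + 2,600 + 695 + 620) = 4,670; DTI = 4,670/12,100 = 38.6%.
Reserves = 9,170/620 = 14.8 months.
Product A: score 573 < 640; DTI 38.6% > 38%; employment 62 ≥ 6 mo → does not qualify.
Product B: score 573 < 640; DTI 38.6% ≤ 40%; employment 62 ≥ 6 mo → does not qualify.
Product C: score 573 < 700; DTI 38.6% ≤ 40%; employment 62 ≥ 18 mo; reserves 14.8 ≥ 6 mo → does not qualify.

None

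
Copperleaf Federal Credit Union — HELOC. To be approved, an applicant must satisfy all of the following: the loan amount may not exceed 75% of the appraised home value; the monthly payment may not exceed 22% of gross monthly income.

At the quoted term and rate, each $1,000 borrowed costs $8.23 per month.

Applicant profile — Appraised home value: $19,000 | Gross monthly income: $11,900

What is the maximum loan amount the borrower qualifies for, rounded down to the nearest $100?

Payment cap: 22% × $11,900 = $2,618/month.
At $8.23 per $1,000, that supports 2,618/8.23 × 1,000 ≈ $318,104 → $318,100.
LTV cap: 75% × $19,000 = $14,250 → $14,200.
Binding constraint: loan-to-value.

$14,200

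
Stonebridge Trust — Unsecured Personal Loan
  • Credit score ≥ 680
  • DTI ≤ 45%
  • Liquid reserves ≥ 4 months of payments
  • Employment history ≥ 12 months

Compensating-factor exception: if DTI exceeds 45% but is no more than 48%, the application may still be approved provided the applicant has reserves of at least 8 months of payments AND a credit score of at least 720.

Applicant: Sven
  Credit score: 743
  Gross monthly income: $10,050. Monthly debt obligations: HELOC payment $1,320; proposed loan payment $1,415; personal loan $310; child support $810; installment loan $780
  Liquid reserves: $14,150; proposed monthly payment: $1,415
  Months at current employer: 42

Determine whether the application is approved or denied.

Credit score 743 ≥ 680 (meets base)
Total debts = (1,320 + 1,415 + 310 + 810 + 780) = 4,635. DTI: 4,635 ÷ 10,050 = 46.1%, over the 45% base limit.
Liquid reserves cover 14,150/1,415 = 10.0 months — ≥ 4 required
Employment 42 ≥ 12 months
DTI 46.1% is within the 45%–48% exception band; checking compensating factors.
Override check — reserves: 10.0 mo (ok); score: 743 (ok).
Both override conditions satisfied; DTI exception granted.

Approved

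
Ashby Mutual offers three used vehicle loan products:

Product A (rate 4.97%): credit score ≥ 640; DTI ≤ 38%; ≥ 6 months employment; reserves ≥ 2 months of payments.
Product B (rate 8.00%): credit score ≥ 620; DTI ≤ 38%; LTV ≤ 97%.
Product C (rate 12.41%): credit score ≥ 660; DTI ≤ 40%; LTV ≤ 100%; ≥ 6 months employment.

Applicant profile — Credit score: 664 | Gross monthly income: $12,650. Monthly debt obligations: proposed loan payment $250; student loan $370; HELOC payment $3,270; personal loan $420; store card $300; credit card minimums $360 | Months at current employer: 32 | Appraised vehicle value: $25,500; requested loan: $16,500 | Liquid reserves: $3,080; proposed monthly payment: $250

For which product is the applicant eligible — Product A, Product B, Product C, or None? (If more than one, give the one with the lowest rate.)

Product C

Total debts = (250 + 370 + 3,270 + 420 + 300 + 360) = 4,970; DTI = 4,970/12,650 = 39.3%.
LTV = 16,500/25,500 = 64.7%.
Reserves = 3,080/250 = 12.3 months.
Product A: score 664 ≥ 640; DTI 39.3% > 38%; employment 32 ≥ 6 mo; reserves 12.3 ≥ 2 mo → does not qualify.
Product B: score 664 ≥ 620; DTI 39.3% > 38%; LTV 64.7% ≤ 97% → does not qualify.
Product C: score 664 ≥ 660; DTI 39.3% ≤ 40%; LTV 64.7% ≤ 100%; employment 32 ≥ 6 mo → qualifies.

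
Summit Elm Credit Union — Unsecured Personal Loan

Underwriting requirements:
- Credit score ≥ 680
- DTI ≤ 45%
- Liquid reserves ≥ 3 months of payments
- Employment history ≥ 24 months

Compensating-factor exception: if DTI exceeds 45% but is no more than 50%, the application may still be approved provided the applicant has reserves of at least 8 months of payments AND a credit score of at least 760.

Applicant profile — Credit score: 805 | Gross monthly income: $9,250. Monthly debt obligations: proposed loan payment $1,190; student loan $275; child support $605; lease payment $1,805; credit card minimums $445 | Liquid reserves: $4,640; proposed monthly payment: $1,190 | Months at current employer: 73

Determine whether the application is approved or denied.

Credit score 805 ≥ 680 (meets base)
Total debts = (1,190 + 275 + 605 + 1,805 + 445) = 4,320. DTI: 4,320 ÷ 9,250 = 46.7%, over the 45% base limit.
Reserves = 4,640/1,190 = 3.9 months ≥ 3
Employment 73 ≥ 24 months
DTI 46.7% is within the 45%–50% exception band; checking compensating factors.
Reserves 3.9 < 8 months; credit score 805 ≥ 760.
Override conditions not both satisfied; exception does not apply.

Denied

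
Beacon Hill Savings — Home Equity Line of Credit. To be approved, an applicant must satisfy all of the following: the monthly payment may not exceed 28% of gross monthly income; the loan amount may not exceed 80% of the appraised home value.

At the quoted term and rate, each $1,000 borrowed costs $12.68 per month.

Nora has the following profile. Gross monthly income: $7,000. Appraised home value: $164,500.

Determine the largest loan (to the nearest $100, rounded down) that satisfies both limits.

Payment cap: 28% × $7,000 = $1,960/month.
At $12.68 per $1,000, that supports 1,960/12.68 × 1,000 ≈ $154,574 → $154,500.
LTV cap: 80% × $164,500 = $131,600 → $131,600.
Binding constraint: loan-to-value.

$131,600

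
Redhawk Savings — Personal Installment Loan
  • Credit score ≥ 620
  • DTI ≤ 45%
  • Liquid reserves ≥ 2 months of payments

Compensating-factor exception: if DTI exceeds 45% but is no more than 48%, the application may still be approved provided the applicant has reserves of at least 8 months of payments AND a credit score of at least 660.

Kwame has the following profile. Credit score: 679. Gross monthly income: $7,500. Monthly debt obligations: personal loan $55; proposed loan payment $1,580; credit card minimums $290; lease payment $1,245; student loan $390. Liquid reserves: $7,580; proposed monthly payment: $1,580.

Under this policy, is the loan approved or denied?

Credit score 679 ≥ 620 (meets base)
Total debts = (55 + 1,580 + 290 + 1,245 + 390) = 3,560. DTI = 3,560/7,500 = 47.5% > 45% — standard DTI limit exceeded.
Reserves: 7,580 ÷ 1,580 = 4.8 months (meets 2-month minimum)
47.5% falls in the override range (45%–48%), so the compensating-factor test applies.
Reserves 4.8 < 8 months; credit score 679 ≥ 660.
Override conditions not both satisfied; exception does not apply.

Denied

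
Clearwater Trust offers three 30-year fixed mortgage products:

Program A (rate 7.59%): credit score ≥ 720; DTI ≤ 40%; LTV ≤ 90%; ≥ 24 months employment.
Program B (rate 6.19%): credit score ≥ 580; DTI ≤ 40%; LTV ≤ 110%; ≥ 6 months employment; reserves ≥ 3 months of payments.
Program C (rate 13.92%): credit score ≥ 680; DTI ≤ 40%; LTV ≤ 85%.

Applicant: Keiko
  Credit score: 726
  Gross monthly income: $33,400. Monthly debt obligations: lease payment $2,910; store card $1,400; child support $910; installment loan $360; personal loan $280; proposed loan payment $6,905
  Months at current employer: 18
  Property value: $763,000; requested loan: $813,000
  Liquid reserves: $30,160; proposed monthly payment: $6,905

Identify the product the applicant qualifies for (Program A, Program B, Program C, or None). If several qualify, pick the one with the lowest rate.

Program B

Total debts = (2,910 + 1,400 + 910 + 360 + 280 + 6,905) = 12,765; DTI = 12,765/33,400 = 38.2%.
LTV = 813,000/763,000 = 106.6%.
Reserves = 30,160/6,905 = 4.4 months.
Program A: score 726 ≥ 720; DTI 38.2% ≤ 40%; LTV 106.6% > 90%; employment 18 < 24 mo → does not qualify.
Program B: score 726 ≥ 580; DTI 38.2% ≤ 40%; LTV 106.6% ≤ 110%; employment 18 ≥ 6 mo; reserves 4.4 ≥ 3 mo → qualifies.
Program C: score 726 ≥ 680; DTI 38.2% ≤ 40%; LTV 106.6% > 85% → does not qualify.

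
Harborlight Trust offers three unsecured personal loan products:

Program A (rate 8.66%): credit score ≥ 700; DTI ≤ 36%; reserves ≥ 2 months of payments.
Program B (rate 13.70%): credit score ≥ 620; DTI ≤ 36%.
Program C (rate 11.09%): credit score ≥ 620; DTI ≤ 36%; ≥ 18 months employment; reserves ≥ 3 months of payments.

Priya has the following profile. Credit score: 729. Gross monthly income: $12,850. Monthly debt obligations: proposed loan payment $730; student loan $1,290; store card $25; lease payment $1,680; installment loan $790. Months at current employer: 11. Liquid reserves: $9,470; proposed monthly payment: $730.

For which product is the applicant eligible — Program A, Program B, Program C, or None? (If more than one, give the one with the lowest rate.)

Total debts = (730 + 1,290 + 25 + 1,680 + 790) = 4,515; DTI = 4,515/12,850 = 35.1%.
Reserves = 9,470/730 = 13.0 months.
Program A: score 729 ≥ 700; DTI 35.1% ≤ 36%; reserves 13.0 ≥ 2 mo → qualifies.
Program B: score 729 ≥ 620; DTI 35.1% ≤ 36% → qualifies.
Program C: score 729 ≥ 620; DTI 35.1% ≤ 36%; employment 11 < 18 mo; reserves 13.0 ≥ 3 mo → does not qualify.
Qualifying: Program A, Program B. Lowest rate is 8.66% → Program A.

Program A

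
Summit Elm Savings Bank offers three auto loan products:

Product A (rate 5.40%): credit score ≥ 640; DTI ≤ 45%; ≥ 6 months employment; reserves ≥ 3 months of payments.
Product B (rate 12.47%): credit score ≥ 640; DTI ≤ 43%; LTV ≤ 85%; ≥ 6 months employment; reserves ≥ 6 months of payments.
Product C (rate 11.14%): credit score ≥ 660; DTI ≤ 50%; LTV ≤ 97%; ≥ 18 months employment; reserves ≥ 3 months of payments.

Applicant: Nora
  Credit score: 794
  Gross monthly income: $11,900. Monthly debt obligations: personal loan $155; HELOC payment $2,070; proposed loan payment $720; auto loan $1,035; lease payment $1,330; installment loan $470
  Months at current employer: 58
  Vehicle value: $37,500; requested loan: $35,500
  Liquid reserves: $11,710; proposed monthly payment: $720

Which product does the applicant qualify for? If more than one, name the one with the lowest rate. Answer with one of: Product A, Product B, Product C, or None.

Total debts = (155 + 2,070 + 720 + 1,035 + 1,330 + 470) = 5,780; DTI = 5,780/11,900 = 48.6%.
LTV = 35,500/37,500 = 94.7%.
Reserves = 11,710/720 = 16.3 months.
Product A: score 794 ≥ 640; DTI 48.6% > 45%; employment 58 ≥ 6 mo; reserves 16.3 ≥ 3 mo → does not qualify.
Product B: score 794 ≥ 640; DTI 48.6% > 43%; LTV 94.7% > 85%; employment 58 ≥ 6 mo; reserves 16.3 ≥ 6 mo → does not qualify.
Product C: score 794 ≥ 660; DTI 48.6% ≤ 50%; LTV 94.7% ≤ 97%; employment 58 ≥ 18 mo; reserves 16.3 ≥ 3 mo → qualifies.

Product C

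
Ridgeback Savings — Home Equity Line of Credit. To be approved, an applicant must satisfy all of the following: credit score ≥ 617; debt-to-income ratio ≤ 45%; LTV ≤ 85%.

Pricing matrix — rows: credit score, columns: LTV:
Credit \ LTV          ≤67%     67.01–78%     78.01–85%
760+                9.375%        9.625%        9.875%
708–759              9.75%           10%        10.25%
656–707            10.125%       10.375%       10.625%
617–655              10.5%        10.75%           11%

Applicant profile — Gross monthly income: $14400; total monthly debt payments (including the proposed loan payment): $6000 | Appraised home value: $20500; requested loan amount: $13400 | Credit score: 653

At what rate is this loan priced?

10.5%

Credit score 653 ≥ 617; DTI: 6,000 ÷ 14,400 = 41.7%, within the 45% cap
LTV = 13,400/20,500 = 65.4% ≤ 85%
Score 653 is in the 617–655 band; LTV 65.4% is in the ≤67% band → 10.5%.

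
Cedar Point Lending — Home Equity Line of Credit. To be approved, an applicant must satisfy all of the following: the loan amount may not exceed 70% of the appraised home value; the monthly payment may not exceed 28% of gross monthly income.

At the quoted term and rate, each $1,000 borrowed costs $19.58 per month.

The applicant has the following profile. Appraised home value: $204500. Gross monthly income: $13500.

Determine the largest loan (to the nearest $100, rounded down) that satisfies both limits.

Payment cap: 28% × $13,500 = $3,780/month.
At $19.58 per $1,000, that supports 3,780/19.58 × 1,000 ≈ $193,054 → $193,000.
LTV cap: 70% × $204,500 = $143,150 → $143,100.
Binding constraint: loan-to-value.

$143,100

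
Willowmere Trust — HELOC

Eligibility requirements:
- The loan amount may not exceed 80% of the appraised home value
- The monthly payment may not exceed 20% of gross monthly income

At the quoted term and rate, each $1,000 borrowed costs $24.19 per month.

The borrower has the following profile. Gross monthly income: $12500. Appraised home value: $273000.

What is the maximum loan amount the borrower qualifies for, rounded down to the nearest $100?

Payment cap: 20% × $12,500 = $2,500/month.
At $24.19 per $1,000, that supports 2,500/24.19 × 1,000 ≈ $103,348 → $103,300.
LTV cap: 80% × $273,000 = $218,400 → $218,400.
Binding constraint: payment-to-income.

$103,300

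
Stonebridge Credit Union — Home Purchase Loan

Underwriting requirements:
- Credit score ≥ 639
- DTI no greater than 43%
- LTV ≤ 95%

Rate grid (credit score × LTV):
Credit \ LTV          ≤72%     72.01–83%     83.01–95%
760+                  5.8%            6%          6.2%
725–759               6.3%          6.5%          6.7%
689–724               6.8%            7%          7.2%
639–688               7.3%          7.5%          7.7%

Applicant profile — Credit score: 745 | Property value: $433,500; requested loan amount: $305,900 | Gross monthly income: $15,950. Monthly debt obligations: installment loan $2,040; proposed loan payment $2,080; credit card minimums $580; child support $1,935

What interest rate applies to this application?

Credit score 745 ≥ 639; Total monthly debts = (2,040 + 2,080 + 580 + 1,935) = 6,635. DTI = 6,635/15,950 = 41.6% ≤ 43%
LTV = 305,900/433,500 = 70.6% ≤ 95%
Row: 745 falls in 725–759. Column: 70.6% falls in ≤72%. Rate = 6.3%.

6.3%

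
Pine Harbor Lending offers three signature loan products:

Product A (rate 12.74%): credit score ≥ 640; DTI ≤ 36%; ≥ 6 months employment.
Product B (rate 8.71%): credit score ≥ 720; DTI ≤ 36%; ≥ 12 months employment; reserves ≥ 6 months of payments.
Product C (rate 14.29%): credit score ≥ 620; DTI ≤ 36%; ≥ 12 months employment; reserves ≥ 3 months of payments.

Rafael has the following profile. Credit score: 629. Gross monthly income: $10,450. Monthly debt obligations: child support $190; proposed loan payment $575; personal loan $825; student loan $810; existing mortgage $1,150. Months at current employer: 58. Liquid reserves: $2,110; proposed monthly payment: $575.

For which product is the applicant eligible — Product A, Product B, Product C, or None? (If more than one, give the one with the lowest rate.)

Total debts = (190 + 575 + 825 + 810 + 1,150) = 3,550; DTI = 3,550/10,450 = 34%.
Reserves = 2,110/575 = 3.7 months.
Product A: score 629 < 640; DTI 34% ≤ 36%; employment 58 ≥ 6 mo → does not qualify.
Product B: score 629 < 720; DTI 34% ≤ 36%; employment 58 ≥ 12 mo; reserves 3.7 < 6 mo → does not qualify.
Product C: score 629 ≥ 620; DTI 34% ≤ 36%; employment 58 ≥ 12 mo; reserves 3.7 ≥ 3 mo → qualifies.

Product C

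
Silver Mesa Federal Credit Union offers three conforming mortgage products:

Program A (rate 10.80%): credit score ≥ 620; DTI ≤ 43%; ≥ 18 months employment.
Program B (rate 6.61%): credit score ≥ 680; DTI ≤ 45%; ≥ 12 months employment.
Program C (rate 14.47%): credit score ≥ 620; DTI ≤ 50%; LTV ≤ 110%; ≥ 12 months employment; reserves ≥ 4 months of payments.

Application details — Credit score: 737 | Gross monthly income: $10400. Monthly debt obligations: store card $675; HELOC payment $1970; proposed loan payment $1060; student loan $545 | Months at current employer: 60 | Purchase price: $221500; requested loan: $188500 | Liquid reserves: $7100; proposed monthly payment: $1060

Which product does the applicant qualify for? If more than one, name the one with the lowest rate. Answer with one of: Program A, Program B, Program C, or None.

Program B

Total debts = (675 + 1,970 + 1,060 + 545) = 4,250; DTI = 4,250/10,400 = 40.9%.
LTV = 188,500/221,500 = 85.1%.
Reserves = 7,100/1,060 = 6.7 months.
Program A: score 737 ≥ 620; DTI 40.9% ≤ 43%; employment 60 ≥ 18 mo → qualifies.
Program B: score 737 ≥ 680; DTI 40.9% ≤ 45%; employment 60 ≥ 12 mo → qualifies.
Program C: score 737 ≥ 620; DTI 40.9% ≤ 50%; LTV 85.1% ≤ 110%; employment 60 ≥ 12 mo; reserves 6.7 ≥ 4 mo → qualifies.
Qualifying: Program A, Program B, Program C. Lowest rate is 6.61% → Program B.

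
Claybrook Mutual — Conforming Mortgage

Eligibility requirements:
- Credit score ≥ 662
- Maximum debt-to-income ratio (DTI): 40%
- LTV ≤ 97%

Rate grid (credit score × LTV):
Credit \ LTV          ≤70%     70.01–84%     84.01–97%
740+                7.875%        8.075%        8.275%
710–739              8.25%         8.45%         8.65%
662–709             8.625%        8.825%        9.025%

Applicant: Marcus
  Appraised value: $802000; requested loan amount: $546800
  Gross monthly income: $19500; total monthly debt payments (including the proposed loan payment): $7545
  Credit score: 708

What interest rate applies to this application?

Credit score 708 ≥ 662; Debt-to-income = 7,545/19,500 = 38.7% — meets 40% limit
LTV = 546,800/802,000 = 68.2% ≤ 97%
Score 708 is in the 662–709 band; LTV 68.2% is in the ≤70% band → 8.625%.

8.625%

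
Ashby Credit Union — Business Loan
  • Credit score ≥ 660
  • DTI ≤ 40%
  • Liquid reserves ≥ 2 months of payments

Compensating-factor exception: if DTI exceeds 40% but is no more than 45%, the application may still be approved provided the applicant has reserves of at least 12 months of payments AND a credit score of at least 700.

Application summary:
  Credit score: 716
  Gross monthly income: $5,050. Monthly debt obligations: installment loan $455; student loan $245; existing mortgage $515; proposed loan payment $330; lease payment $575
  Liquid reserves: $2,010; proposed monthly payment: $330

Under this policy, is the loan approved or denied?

Denied

Credit score 716 ≥ 660 (meets base)
Total debts = (455 + 245 + 515 + 330 + 575) = 2,120. DTI: 2,120 ÷ 5,050 = 42%, over the 40% base limit.
Reserves: 2,010 ÷ 330 = 6.1 months (meets 2-month minimum)
DTI 42% is within the 40%–45% exception band; checking compensating factors.
Override check — reserves: 6.1 mo (short of 12); score: 716 (ok).
Compensating-factor requirement not fully met.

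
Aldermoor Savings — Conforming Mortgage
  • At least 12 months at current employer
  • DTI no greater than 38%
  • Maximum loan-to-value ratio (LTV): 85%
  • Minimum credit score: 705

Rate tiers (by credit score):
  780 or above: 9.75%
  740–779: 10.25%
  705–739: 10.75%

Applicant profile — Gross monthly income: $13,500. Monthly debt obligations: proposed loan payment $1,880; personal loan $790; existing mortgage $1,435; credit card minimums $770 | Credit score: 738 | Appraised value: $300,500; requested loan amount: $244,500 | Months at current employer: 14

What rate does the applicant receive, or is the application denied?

Approved at 10.75%

Credit score 738 ≥ 705 (meets minimum)
Total monthly debts = (1,880 + 790 + 1,435 + 770) = 4,875. DTI = 4,875/13,500 = 36.1% ≤ 38%
Employment 14 ≥ 12 months
LTV = 244,500/300,500 = 81.4% ≤ 85%
All requirements met. Score 738 falls in the 705–739 tier → 10.75%.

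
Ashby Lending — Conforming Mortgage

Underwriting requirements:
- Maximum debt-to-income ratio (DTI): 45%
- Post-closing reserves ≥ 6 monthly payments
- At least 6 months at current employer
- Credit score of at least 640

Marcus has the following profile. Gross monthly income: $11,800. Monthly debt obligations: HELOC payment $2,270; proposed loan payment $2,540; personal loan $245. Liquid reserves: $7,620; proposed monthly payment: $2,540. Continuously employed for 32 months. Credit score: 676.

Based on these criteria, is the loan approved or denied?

Total monthly debts = (2,270 + 2,540 + 245) = 5,055. Debt-to-income = 5,055/11,800 = 42.8% — meets 45% limit
Reserves: 7,620 ÷ 2,540 = 3.0 months (below 6-month minimum)
Employment 32 ≥ 6 months
Credit score 676 ≥ 640 (meets)
Fails on reserves.

Denied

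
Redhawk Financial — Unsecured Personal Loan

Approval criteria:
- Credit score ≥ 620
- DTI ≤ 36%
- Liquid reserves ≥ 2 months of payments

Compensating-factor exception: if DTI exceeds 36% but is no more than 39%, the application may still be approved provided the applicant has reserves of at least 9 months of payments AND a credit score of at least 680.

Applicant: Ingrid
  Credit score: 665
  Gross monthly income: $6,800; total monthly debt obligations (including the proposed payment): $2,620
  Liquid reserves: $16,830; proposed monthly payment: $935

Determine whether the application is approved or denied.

Denied

Credit score 665 ≥ 620 (meets base)
DTI: 2,620 ÷ 6,800 = 38.5%, over the 36% base limit.
Reserves = 16,830/935 = 18.0 months ≥ 2
38.5% falls in the override range (36%–39%), so the compensating-factor test applies.
Override check — reserves: 18.0 mo (ok); score: 665 (below 680).
Override conditions not both satisfied; exception does not apply.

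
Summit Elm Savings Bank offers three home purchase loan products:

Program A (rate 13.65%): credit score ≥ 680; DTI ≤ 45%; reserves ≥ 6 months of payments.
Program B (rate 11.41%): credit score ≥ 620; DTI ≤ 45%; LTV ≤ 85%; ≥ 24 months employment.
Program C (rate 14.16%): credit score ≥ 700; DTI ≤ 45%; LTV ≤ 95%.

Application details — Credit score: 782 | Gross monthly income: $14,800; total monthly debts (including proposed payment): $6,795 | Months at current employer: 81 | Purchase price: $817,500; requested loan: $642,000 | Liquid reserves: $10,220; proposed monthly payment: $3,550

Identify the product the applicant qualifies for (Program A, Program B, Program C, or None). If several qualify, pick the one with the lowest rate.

None

DTI = 6,795/14,800 = 45.9%.
LTV = 642,000/817,500 = 78.5%.
Reserves = 10,220/3,550 = 2.9 months.
Program A: score 782 ≥ 680; DTI 45.9% > 45%; reserves 2.9 < 6 mo → does not qualify.
Program B: score 782 ≥ 620; DTI 45.9% > 45%; LTV 78.5% ≤ 85%; employment 81 ≥ 24 mo → does not qualify.
Program C: score 782 ≥ 700; DTI 45.9% > 45%; LTV 78.5% ≤ 95% → does not qualify.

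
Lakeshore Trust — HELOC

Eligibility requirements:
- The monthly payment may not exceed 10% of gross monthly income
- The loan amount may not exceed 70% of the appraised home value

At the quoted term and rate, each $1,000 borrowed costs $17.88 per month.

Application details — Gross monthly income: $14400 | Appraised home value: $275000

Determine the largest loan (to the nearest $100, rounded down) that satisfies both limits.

$80,500

Payment cap: 10% × $14,400 = $1,440/month.
At $17.88 per $1,000, that supports 1,440/17.88 × 1,000 ≈ $80,536 → $80,500.
LTV cap: 70% × $275,000 = $192,500 → $192,500.
Binding constraint: payment-to-income.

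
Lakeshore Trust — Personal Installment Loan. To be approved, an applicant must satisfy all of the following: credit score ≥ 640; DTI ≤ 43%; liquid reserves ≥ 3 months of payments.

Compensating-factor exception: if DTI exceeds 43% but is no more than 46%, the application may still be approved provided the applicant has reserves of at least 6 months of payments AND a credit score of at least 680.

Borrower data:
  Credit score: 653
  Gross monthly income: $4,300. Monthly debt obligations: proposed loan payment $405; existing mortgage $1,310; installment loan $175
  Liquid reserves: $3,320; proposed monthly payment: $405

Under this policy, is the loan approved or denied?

Denied

Credit score 653 ≥ 640 (meets base)
Total debts = (405 + 1,310 + 175) = 1,890. DTI: 1,890 ÷ 4,300 = 44%, over the 43% base limit.
Reserves = 3,320/405 = 8.2 months ≥ 3
44% falls in the override range (43%–46%), so the compensating-factor test applies.
Reserves 8.2 ≥ 6 months; credit score 653 < 680.
Override conditions not both satisfied; exception does not apply.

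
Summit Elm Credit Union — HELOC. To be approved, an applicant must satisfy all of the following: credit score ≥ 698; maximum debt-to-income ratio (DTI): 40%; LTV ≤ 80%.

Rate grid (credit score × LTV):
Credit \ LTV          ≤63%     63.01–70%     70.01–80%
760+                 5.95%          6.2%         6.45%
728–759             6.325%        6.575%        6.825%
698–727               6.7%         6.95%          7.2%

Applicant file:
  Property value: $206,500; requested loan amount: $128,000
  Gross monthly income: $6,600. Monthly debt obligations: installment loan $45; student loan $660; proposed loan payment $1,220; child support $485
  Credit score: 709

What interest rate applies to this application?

Credit score 709 ≥ 698; Total monthly debts = (45 + 660 + 1,220 + 485) = 2,410. DTI = 2,410/6,600 = 36.5% ≤ 40%
Loan-to-value = 128,000/206,500 = 62% — pass (80% max)
Row: 709 falls in 698–727. Column: 62% falls in ≤63%. Rate = 6.7%.

6.7%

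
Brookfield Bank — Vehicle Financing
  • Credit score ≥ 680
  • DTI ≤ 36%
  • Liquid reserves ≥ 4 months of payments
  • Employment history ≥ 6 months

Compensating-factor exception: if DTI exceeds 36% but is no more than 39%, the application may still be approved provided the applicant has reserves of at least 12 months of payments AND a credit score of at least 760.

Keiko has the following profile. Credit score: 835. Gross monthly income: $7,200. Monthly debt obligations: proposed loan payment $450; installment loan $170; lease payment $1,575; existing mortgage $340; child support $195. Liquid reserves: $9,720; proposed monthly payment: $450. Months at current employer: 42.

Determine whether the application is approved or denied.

Credit score 835 ≥ 680 (meets base)
Total debts = (450 + 170 + 1,575 + 340 + 195) = 2,730. DTI = 2,730/7,200 = 37.9% > 36% — standard DTI limit exceeded.
Reserves = 9,720/450 = 21.6 months ≥ 4
Employment 42 ≥ 6 months
DTI 37.9% is within the 36%–39% exception band; checking compensating factors.
Reserves 21.6 ≥ 12 months; credit score 835 ≥ 760.
Both compensating conditions met → exception applies.

Approved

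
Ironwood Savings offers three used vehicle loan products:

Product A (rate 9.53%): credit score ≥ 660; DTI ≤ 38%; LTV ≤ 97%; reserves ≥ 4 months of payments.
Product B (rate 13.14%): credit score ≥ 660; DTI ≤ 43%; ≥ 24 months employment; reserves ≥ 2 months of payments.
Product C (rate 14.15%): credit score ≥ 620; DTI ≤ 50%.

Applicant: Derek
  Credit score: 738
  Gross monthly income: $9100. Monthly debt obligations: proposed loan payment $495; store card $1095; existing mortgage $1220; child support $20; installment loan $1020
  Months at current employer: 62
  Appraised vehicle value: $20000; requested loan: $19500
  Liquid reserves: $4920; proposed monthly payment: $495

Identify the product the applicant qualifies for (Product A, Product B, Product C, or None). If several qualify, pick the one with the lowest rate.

Product B

Total debts = (495 + 1,095 + 1,220 + 20 + 1,020) = 3,850; DTI = 3,850/9,100 = 42.3%.
LTV = 19,500/20,000 = 97.5%.
Reserves = 4,920/495 = 9.9 months.
Product A: score 738 ≥ 660; DTI 42.3% > 38%; LTV 97.5% > 97%; reserves 9.9 ≥ 4 mo → does not qualify.
Product B: score 738 ≥ 660; DTI 42.3% ≤ 43%; employment 62 ≥ 24 mo; reserves 9.9 ≥ 2 mo → qualifies.
Product C: score 738 ≥ 620; DTI 42.3% ≤ 50% → qualifies.
Qualifying: Product B, Product C. Lowest rate is 13.14% → Product B.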